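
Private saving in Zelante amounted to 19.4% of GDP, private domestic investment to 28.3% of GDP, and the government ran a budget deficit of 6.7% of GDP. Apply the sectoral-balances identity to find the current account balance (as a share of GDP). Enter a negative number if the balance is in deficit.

-15.6

By the sectoral-balances identity, CA = (S_private - I) + (T - G).
Private balance = 19.4 - 28.3 = -8.9
Government balance (T - G) = -6.7
CA = -8.9 + (-6.7) = -15.6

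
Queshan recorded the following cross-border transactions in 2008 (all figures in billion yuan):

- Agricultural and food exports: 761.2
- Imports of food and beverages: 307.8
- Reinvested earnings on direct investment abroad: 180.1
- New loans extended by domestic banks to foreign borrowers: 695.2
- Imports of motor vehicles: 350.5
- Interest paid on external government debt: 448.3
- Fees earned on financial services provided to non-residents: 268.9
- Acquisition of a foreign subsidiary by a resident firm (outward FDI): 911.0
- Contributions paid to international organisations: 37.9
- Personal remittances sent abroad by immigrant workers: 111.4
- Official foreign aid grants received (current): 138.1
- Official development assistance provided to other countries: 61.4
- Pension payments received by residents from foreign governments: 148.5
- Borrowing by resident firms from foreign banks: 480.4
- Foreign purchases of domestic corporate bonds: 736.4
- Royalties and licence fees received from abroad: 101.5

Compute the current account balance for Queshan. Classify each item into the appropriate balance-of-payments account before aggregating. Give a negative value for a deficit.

Goods: 761.2 - 350.5 - 307.8 = 102.9
Services: 268.9 + 101.5 = 370.4
Primary income: 180.1 - 448.3 = -268.2
Secondary income: 148.5 + 138.1 - 61.4 - 111.4 - 37.9 = 75.9
Current account = 102.9 + 370.4 + (-268.2) + 75.9 = 281.0
(Excluded from the current account — financial account: new loans extended by domestic banks to foreign borrowers 695.2, acquisition of a foreign subsidiary by a resident firm (outward FDI) 911.0, borrowing by resident firms from foreign banks 480.4, foreign purchases of domestic corporate bonds 736.4.)

281.0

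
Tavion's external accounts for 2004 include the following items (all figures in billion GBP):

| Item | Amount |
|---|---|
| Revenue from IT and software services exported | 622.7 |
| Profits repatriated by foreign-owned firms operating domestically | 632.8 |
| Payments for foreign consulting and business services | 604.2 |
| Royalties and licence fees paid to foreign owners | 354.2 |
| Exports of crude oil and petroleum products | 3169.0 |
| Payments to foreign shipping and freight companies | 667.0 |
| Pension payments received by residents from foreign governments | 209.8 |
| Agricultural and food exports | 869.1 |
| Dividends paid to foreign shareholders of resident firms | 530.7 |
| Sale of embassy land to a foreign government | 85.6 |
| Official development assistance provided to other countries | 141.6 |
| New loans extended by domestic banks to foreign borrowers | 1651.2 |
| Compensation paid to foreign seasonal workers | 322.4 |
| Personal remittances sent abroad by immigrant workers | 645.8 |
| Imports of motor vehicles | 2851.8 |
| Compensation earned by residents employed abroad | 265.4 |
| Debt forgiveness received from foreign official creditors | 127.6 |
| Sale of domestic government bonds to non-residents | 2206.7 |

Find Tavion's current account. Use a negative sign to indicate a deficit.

-1614.5

Goods: -2851.8 + 3169.0 + 869.1 = 1186.3
Services: 622.7 - 604.2 - 667.0 - 354.2 = -1002.7
Primary income: 265.4 - 530.7 - 632.8 - 322.4 = -1220.5
Secondary income: 209.8 - 645.8 - 141.6 = -577.6
Current account = 1186.3 + (-1002.7) + (-1220.5) + (-577.6) = -1614.5
(Excluded from the current account — capital account: sale of embassy land to a foreign government 85.6, debt forgiveness received from foreign official creditors 127.6; financial account: new loans extended by domestic banks to foreign borrowers 1651.2, sale of domestic government bonds to non-residents 2206.7.)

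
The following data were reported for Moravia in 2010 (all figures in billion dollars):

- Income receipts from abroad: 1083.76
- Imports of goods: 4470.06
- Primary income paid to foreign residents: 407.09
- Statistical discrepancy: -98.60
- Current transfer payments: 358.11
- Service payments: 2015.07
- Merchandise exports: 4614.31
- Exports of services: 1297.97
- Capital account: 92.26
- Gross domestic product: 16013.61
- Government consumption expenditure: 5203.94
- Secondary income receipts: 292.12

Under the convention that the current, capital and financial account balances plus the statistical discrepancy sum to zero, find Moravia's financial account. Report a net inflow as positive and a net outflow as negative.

-31.49

Goods balance = 4614.31 - 4470.06 = 144.25
Services balance = 1297.97 - 2015.07 = -717.10
Trade balance (goods + services) = 144.25 + (-717.10) = -572.85
Net primary income = 1083.76 - 407.09 = 676.67
Net secondary income = 292.12 - 358.11 = -65.99
Current account = -572.85 + 676.67 + (-65.99) = 37.83
Financial account = -(37.83 + 92.26 + (-98.60)) = -31.49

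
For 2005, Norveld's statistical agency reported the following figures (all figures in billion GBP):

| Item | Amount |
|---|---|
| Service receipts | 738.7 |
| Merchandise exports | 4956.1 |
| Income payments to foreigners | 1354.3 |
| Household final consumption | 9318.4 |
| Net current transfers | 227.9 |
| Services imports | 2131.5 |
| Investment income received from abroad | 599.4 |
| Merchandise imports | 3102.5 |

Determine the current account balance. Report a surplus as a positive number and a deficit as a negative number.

Goods balance = 4956.1 - 3102.5 = 1853.6
Services balance = 738.7 - 2131.5 = -1392.8
Trade balance (goods + services) = 1853.6 + (-1392.8) = 460.8
Net primary income = 599.4 - 1354.3 = -754.9
Net secondary income = 227.9
Current account = 460.8 + (-754.9) + 227.9 = -66.2

-66.2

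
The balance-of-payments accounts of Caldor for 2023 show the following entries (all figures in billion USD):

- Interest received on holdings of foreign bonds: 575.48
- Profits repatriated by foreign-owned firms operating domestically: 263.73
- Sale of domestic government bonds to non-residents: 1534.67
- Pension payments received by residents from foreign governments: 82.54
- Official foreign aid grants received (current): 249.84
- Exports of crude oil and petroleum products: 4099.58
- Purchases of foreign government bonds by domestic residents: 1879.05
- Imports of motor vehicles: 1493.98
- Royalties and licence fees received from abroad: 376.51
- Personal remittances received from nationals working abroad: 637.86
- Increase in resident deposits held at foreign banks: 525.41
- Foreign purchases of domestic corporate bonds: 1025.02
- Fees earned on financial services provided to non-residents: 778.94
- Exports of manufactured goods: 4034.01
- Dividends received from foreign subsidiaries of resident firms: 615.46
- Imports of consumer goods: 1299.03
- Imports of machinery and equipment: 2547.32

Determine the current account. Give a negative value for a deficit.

Goods: 4099.58 - 1299.03 - 2547.32 + 4034.01 - 1493.98 = 2793.26
Services: 778.94 + 376.51 = 1155.45
Primary income: -263.73 + 615.46 + 575.48 = 927.21
Secondary income: 249.84 + 82.54 + 637.86 = 970.24
Current account = 2793.26 + 1155.45 + 927.21 + 970.24 = 5846.16
(Excluded from the current account — financial account: sale of domestic government bonds to non-residents 1534.67, purchases of foreign government bonds by domestic residents 1879.05, increase in resident deposits held at foreign banks 525.41, foreign purchases of domestic corporate bonds 1025.02.)

5846.16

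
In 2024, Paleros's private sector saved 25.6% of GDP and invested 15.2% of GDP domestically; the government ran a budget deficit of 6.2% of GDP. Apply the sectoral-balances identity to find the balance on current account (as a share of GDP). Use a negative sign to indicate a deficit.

By the sectoral-balances identity, CA = (S_private - I) + (T - G).
Private balance = 25.6 - 15.2 = 10.4
Government balance (T - G) = -6.2
CA = 10.4 + (-6.2) = 4.2

4.2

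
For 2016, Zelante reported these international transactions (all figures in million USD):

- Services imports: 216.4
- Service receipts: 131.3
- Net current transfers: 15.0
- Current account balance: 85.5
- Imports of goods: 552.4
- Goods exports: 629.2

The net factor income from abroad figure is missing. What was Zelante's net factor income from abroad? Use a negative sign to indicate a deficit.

78.8

Current account = goods balance + services balance + net primary income + net secondary income
Sum of the known components = 6.7
Net factor income from abroad = CA - (known components) = 85.5 - 6.7 = 78.8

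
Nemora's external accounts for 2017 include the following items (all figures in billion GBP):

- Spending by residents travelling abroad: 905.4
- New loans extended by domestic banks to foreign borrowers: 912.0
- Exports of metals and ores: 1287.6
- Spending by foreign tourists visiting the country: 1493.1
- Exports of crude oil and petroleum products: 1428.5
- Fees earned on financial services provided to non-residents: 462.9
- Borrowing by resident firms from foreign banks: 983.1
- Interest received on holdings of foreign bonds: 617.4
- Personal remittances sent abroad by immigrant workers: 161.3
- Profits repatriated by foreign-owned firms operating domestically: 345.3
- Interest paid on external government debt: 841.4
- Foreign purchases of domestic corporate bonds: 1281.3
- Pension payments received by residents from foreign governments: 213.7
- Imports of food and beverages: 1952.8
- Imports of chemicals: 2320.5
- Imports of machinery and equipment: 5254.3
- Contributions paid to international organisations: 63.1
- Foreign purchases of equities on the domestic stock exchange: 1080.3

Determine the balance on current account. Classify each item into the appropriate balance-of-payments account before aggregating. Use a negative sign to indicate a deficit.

-6340.9

Goods: -1952.8 + 1287.6 + 1428.5 - 5254.3 - 2320.5 = -6811.5
Services: 1493.1 + 462.9 - 905.4 = 1050.6
Primary income: -841.4 + 617.4 - 345.3 = -569.3
Secondary income: -63.1 + 213.7 - 161.3 = -10.7
Current account = (-6811.5) + 1050.6 + (-569.3) + (-10.7) = -6340.9
(Excluded from the current account — financial account: new loans extended by domestic banks to foreign borrowers 912.0, borrowing by resident firms from foreign banks 983.1, foreign purchases of domestic corporate bonds 1281.3, foreign purchases of equities on the domestic stock exchange 1080.3.)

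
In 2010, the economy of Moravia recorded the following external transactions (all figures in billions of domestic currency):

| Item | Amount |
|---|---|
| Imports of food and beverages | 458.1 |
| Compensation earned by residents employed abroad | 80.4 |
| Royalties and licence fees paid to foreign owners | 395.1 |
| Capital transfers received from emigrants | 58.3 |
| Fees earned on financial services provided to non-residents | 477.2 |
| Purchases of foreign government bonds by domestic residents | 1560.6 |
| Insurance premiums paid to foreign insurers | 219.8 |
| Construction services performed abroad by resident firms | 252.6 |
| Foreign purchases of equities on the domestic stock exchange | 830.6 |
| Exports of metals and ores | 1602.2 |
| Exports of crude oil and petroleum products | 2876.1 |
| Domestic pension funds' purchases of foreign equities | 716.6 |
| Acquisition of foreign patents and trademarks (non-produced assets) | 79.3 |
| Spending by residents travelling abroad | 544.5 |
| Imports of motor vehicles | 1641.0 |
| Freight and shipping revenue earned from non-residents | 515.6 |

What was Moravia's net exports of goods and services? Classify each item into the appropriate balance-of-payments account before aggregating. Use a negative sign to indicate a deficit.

Goods: 2876.1 + 1602.2 - 1641.0 - 458.1 = 2379.2
Services: 515.6 + 477.2 - 395.1 - 544.5 - 219.8 + 252.6 = 86.0
Trade balance = 2379.2 + 86.0 = 2465.2
(Excluded from the trade balance — primary income: compensation earned by residents employed abroad 80.4; capital account: capital transfers received from emigrants 58.3, acquisition of foreign patents and trademarks (non-produced assets) 79.3; financial account: purchases of foreign government bonds by domestic residents 1560.6, foreign purchases of equities on the domestic stock exchange 830.6, domestic pension funds' purchases of foreign equities 716.6.)

2465.2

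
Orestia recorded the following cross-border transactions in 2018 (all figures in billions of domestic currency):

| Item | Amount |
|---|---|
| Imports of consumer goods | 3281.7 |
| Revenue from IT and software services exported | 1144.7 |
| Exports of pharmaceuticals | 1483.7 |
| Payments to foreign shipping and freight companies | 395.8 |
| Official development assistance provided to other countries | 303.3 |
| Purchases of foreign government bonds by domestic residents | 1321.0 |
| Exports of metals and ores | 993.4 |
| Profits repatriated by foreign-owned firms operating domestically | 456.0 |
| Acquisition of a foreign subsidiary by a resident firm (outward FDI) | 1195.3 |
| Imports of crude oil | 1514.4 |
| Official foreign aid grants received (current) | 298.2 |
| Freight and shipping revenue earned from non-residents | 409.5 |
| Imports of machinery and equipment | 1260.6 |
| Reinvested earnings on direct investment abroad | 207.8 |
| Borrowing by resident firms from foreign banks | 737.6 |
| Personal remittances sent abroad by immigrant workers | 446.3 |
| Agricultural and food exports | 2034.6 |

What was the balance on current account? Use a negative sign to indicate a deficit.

Goods: -1260.6 - 1514.4 - 3281.7 + 1483.7 + 2034.6 + 993.4 = -1545.0
Services: 1144.7 - 395.8 + 409.5 = 1158.4
Primary income: 207.8 - 456.0 = -248.2
Secondary income: -446.3 - 303.3 + 298.2 = -451.4
Current account = (-1545.0) + 1158.4 + (-248.2) + (-451.4) = -1086.2
(Excluded from the current account — financial account: purchases of foreign government bonds by domestic residents 1321.0, acquisition of a foreign subsidiary by a resident firm (outward FDI) 1195.3, borrowing by resident firms from foreign banks 737.6.)

-1086.2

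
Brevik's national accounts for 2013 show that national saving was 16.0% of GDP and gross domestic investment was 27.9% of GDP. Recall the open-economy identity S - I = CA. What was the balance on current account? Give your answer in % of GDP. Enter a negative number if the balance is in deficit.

-11.9

S - I = CA (net lending to the rest of the world).
CA = S - I = 16.0 - 27.9 = -11.9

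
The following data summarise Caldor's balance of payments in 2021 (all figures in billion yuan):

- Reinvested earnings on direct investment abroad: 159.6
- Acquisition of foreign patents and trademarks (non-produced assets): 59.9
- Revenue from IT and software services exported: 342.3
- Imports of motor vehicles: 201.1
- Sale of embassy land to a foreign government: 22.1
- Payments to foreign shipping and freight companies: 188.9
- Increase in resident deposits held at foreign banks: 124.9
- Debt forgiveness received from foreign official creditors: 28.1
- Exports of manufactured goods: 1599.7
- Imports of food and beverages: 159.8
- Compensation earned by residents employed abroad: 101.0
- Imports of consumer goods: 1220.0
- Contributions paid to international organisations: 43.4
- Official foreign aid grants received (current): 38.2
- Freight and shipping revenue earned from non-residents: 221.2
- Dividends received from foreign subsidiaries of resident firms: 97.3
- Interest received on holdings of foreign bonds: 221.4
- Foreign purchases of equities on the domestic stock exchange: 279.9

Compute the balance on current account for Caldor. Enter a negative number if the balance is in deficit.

967.5

Goods: -1220.0 - 159.8 + 1599.7 - 201.1 = 18.8
Services: 342.3 + 221.2 - 188.9 = 374.6
Primary income: 159.6 + 97.3 + 101.0 + 221.4 = 579.3
Secondary income: 38.2 - 43.4 = -5.2
Current account = 18.8 + 374.6 + 579.3 + (-5.2) = 967.5
(Excluded from the current account — capital account: acquisition of foreign patents and trademarks (non-produced assets) 59.9, sale of embassy land to a foreign government 22.1, debt forgiveness received from foreign official creditors 28.1; financial account: increase in resident deposits held at foreign banks 124.9, foreign purchases of equities on the domestic stock exchange 279.9.)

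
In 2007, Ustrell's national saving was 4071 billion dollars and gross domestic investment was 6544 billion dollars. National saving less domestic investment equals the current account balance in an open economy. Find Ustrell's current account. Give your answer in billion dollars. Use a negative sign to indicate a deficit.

-2473

S - I = CA (net lending to the rest of the world).
CA = S - I = 4071 - 6544 = -2473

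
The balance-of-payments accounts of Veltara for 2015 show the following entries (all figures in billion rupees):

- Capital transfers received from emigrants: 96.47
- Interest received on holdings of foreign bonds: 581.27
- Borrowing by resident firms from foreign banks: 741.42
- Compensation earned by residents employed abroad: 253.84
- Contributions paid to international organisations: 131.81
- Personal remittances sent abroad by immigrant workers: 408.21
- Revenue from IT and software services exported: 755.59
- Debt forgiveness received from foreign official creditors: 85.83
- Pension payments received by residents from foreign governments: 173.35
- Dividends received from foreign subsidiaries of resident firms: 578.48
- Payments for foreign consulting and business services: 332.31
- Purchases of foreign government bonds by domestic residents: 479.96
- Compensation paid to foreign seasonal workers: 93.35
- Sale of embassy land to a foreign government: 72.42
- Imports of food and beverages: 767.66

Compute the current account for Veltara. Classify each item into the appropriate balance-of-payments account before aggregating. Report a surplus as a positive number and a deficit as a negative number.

Goods: -767.66
Services: 755.59 - 332.31 = 423.28
Primary income: 253.84 + 578.48 + 581.27 - 93.35 = 1320.24
Secondary income: -408.21 - 131.81 + 173.35 = -366.67
Current account = (-767.66) + 423.28 + 1320.24 + (-366.67) = 609.19
(Excluded from the current account — capital account: capital transfers received from emigrants 96.47, debt forgiveness received from foreign official creditors 85.83, sale of embassy land to a foreign government 72.42; financial account: borrowing by resident firms from foreign banks 741.42, purchases of foreign government bonds by domestic residents 479.96.)

609.19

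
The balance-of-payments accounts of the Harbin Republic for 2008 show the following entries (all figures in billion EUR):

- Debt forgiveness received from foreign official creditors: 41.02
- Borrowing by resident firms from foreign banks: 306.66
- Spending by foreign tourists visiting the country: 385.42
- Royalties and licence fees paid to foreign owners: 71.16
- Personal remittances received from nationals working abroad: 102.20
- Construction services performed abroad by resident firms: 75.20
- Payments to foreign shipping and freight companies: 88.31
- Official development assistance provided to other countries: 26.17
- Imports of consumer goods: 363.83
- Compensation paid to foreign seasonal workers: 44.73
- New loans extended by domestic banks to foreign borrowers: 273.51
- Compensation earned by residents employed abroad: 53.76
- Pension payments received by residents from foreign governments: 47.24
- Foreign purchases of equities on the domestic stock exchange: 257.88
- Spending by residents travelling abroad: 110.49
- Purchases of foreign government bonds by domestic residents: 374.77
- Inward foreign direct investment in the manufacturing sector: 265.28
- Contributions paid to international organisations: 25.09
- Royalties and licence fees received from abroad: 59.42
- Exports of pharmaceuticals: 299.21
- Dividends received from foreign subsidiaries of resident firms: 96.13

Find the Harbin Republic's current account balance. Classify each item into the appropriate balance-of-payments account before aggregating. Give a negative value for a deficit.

Goods: 299.21 - 363.83 = -64.62
Services: -71.16 + 385.42 + 75.20 + 59.42 - 88.31 - 110.49 = 250.08
Primary income: -44.73 + 96.13 + 53.76 = 105.16
Secondary income: -25.09 + 47.24 - 26.17 + 102.20 = 98.18
Current account = (-64.62) + 250.08 + 105.16 + 98.18 = 388.80
(Excluded from the current account — capital account: debt forgiveness received from foreign official creditors 41.02; financial account: borrowing by resident firms from foreign banks 306.66, new loans extended by domestic banks to foreign borrowers 273.51, foreign purchases of equities on the domestic stock exchange 257.88, purchases of foreign government bonds by domestic residents 374.77, inward foreign direct investment in the manufacturing sector 265.28.)

388.80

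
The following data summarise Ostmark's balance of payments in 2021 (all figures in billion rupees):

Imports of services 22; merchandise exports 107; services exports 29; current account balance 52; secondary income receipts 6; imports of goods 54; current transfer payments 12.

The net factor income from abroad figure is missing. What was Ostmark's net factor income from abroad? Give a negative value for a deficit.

Current account = goods balance + services balance + net primary income + net secondary income
Sum of the known components = 54
Net factor income from abroad = CA - (known components) = 52 - 54 = -2

-2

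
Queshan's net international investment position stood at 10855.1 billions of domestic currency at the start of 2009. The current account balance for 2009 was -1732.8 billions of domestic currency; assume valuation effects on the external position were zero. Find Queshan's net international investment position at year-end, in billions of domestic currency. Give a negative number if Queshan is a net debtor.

With no valuation effects, change in NIIP = current account = -1732.8
End-of-year NIIP = 10855.1 + (-1732.8) = 9122.3

9122.3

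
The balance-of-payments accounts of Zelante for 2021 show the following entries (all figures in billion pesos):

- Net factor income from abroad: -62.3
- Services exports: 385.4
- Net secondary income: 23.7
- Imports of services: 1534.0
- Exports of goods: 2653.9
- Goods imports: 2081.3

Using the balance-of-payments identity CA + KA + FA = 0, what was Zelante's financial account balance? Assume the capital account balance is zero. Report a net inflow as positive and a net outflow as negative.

Goods balance = 2653.9 - 2081.3 = 572.6
Services balance = 385.4 - 1534.0 = -1148.6
Trade balance (goods + services) = 572.6 + (-1148.6) = -576.0
Net primary income = -62.3
Net secondary income = 23.7
Current account = -576.0 + (-62.3) + 23.7 = -614.6
Financial account = -(-614.6) = 614.6

614.6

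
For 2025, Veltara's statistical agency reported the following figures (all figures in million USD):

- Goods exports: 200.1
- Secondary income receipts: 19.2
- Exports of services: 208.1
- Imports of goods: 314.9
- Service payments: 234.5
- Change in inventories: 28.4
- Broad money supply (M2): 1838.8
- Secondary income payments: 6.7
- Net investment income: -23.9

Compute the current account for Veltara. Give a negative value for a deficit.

-152.6

Goods balance = 200.1 - 314.9 = -114.8
Services balance = 208.1 - 234.5 = -26.4
Trade balance (goods + services) = -114.8 + (-26.4) = -141.2
Net primary income = -23.9
Net secondary income = 19.2 - 6.7 = 12.5
Current account = -141.2 + (-23.9) + 12.5 = -152.6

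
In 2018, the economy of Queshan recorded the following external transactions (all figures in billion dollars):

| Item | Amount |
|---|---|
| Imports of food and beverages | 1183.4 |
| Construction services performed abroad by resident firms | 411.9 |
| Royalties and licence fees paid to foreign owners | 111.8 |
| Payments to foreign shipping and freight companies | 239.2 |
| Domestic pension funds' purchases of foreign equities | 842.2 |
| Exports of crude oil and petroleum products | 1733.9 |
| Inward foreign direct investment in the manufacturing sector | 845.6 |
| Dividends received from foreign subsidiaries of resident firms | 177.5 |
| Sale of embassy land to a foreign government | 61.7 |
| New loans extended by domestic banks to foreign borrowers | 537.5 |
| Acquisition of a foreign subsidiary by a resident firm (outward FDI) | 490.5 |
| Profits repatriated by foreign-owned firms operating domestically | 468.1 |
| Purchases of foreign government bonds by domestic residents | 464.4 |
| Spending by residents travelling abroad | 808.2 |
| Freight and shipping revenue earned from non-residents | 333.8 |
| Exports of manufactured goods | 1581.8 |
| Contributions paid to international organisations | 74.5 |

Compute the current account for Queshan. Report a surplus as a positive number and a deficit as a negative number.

Goods: 1733.9 - 1183.4 + 1581.8 = 2132.3
Services: 333.8 - 111.8 + 411.9 - 239.2 - 808.2 = -413.5
Primary income: 177.5 - 468.1 = -290.6
Secondary income: -74.5
Current account = 2132.3 + (-413.5) + (-290.6) + (-74.5) = 1353.7
(Excluded from the current account — financial account: domestic pension funds' purchases of foreign equities 842.2, inward foreign direct investment in the manufacturing sector 845.6, new loans extended by domestic banks to foreign borrowers 537.5, acquisition of a foreign subsidiary by a resident firm (outward FDI) 490.5, purchases of foreign government bonds by domestic residents 464.4; capital account: sale of embassy land to a foreign government 61.7.)

1353.7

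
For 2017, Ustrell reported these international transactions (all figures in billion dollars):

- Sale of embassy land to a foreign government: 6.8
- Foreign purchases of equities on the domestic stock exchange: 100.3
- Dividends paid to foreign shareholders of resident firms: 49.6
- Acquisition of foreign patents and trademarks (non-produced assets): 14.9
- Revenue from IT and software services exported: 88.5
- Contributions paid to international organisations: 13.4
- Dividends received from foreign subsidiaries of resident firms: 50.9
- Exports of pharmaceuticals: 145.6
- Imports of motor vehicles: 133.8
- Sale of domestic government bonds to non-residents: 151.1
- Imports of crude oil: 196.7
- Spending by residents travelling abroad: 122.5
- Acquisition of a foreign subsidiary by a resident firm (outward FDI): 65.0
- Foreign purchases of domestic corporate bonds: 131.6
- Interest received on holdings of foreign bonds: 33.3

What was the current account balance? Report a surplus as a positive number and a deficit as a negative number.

Goods: 145.6 - 133.8 - 196.7 = -184.9
Services: 88.5 - 122.5 = -34.0
Primary income: -49.6 + 50.9 + 33.3 = 34.6
Secondary income: -13.4
Current account = (-184.9) + (-34.0) + 34.6 + (-13.4) = -197.7
(Excluded from the current account — capital account: sale of embassy land to a foreign government 6.8, acquisition of foreign patents and trademarks (non-produced assets) 14.9; financial account: foreign purchases of equities on the domestic stock exchange 100.3, sale of domestic government bonds to non-residents 151.1, acquisition of a foreign subsidiary by a resident firm (outward FDI) 65.0, foreign purchases of domestic corporate bonds 131.6.)

-197.7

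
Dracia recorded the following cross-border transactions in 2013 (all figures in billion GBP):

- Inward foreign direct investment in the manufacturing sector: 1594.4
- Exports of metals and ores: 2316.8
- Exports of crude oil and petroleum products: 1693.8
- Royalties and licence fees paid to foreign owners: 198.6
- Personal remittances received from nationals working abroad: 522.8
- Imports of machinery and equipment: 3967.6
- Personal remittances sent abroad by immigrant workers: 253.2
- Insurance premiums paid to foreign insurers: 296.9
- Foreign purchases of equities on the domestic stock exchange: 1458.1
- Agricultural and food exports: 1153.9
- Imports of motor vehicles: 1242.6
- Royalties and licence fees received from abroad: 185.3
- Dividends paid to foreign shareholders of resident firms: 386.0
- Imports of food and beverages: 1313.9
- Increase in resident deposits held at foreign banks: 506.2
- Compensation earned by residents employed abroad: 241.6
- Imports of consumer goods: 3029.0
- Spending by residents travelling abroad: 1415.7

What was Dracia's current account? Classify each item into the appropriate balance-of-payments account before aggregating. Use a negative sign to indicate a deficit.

Goods: -1242.6 + 1693.8 - 3029.0 + 1153.9 - 1313.9 - 3967.6 + 2316.8 = -4388.6
Services: 185.3 - 1415.7 - 198.6 - 296.9 = -1725.9
Primary income: 241.6 - 386.0 = -144.4
Secondary income: -253.2 + 522.8 = 269.6
Current account = (-4388.6) + (-1725.9) + (-144.4) + 269.6 = -5989.3
(Excluded from the current account — financial account: inward foreign direct investment in the manufacturing sector 1594.4, foreign purchases of equities on the domestic stock exchange 1458.1, increase in resident deposits held at foreign banks 506.2.)

-5989.3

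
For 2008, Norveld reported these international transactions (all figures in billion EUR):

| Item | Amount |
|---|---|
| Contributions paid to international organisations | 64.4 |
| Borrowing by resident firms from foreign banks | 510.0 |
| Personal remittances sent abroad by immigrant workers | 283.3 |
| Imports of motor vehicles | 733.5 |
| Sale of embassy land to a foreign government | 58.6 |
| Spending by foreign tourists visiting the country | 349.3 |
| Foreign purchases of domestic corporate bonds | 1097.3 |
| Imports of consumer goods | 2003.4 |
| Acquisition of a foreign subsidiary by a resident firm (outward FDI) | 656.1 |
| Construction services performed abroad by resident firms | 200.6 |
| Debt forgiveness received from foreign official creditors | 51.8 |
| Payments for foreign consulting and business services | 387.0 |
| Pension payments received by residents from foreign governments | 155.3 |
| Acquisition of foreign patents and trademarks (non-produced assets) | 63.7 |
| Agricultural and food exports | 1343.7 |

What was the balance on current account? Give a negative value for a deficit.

-1422.7

Goods: -733.5 - 2003.4 + 1343.7 = -1393.2
Services: -387.0 + 200.6 + 349.3 = 162.9
Secondary income: 155.3 - 283.3 - 64.4 = -192.4
Current account = (-1393.2) + 162.9 + (-192.4) = -1422.7
(Excluded from the current account — financial account: borrowing by resident firms from foreign banks 510.0, foreign purchases of domestic corporate bonds 1097.3, acquisition of a foreign subsidiary by a resident firm (outward FDI) 656.1; capital account: sale of embassy land to a foreign government 58.6, debt forgiveness received from foreign official creditors 51.8, acquisition of foreign patents and trademarks (non-produced assets) 63.7.)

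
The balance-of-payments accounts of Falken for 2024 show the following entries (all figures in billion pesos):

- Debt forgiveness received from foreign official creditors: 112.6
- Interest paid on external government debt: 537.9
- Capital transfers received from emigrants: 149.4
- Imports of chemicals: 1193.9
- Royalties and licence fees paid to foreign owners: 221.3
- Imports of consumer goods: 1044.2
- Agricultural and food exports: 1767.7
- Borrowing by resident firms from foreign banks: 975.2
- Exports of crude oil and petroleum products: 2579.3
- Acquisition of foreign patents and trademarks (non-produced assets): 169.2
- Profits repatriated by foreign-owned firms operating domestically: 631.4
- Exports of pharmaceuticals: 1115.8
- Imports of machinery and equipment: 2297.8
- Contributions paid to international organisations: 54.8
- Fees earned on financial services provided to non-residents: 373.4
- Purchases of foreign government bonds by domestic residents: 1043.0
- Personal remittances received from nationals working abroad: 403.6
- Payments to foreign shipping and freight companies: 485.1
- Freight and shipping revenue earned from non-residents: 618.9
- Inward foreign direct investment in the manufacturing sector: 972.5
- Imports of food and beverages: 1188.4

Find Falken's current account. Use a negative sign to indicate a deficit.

Goods: 2579.3 - 1188.4 + 1767.7 - 1044.2 - 1193.9 - 2297.8 + 1115.8 = -261.5
Services: 373.4 - 221.3 + 618.9 - 485.1 = 285.9
Primary income: -631.4 - 537.9 = -1169.3
Secondary income: -54.8 + 403.6 = 348.8
Current account = (-261.5) + 285.9 + (-1169.3) + 348.8 = -796.1
(Excluded from the current account — capital account: debt forgiveness received from foreign official creditors 112.6, capital transfers received from emigrants 149.4, acquisition of foreign patents and trademarks (non-produced assets) 169.2; financial account: borrowing by resident firms from foreign banks 975.2, purchases of foreign government bonds by domestic residents 1043.0, inward foreign direct investment in the manufacturing sector 972.5.)

-796.1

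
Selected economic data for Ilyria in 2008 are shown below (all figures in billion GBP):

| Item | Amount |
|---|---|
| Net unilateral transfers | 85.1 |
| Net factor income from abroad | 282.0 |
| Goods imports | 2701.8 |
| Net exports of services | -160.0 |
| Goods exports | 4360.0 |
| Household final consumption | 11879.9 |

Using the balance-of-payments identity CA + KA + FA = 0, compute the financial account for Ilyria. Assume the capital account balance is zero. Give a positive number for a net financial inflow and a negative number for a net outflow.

Goods balance = 4360.0 - 2701.8 = 1658.2
Services balance = -160.0
Trade balance (goods + services) = 1658.2 + (-160.0) = 1498.2
Net primary income = 282.0
Net secondary income = 85.1
Current account = 1498.2 + 282.0 + 85.1 = 1865.3
Financial account = -(1865.3) = -1865.3

-1865.3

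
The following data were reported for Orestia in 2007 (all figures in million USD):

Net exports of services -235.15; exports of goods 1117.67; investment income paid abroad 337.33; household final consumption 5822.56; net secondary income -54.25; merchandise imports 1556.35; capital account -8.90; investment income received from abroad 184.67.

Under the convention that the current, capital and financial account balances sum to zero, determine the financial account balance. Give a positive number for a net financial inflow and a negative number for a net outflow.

Goods balance = 1117.67 - 1556.35 = -438.68
Services balance = -235.15
Trade balance (goods + services) = -438.68 + (-235.15) = -673.83
Net primary income = 184.67 - 337.33 = -152.66
Net secondary income = -54.25
Current account = -673.83 + (-152.66) + (-54.25) = -880.74
Financial account = -(-880.74 + (-8.90)) = 889.64

889.64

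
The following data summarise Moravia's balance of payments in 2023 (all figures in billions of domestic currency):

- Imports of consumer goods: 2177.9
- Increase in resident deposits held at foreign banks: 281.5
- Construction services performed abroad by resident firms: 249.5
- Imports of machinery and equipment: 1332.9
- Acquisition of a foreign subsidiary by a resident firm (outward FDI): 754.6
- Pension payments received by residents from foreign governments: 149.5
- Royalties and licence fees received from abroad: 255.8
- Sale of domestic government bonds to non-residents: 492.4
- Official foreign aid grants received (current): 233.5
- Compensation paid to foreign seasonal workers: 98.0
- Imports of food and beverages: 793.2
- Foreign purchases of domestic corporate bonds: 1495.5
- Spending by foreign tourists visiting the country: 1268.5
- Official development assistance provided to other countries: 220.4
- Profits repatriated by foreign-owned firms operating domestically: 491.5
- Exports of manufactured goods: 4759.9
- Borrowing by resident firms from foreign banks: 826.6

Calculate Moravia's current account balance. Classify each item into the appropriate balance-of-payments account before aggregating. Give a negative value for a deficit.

Goods: -2177.9 + 4759.9 - 1332.9 - 793.2 = 455.9
Services: 255.8 + 1268.5 + 249.5 = 1773.8
Primary income: -491.5 - 98.0 = -589.5
Secondary income: -220.4 + 233.5 + 149.5 = 162.6
Current account = 455.9 + 1773.8 + (-589.5) + 162.6 = 1802.8
(Excluded from the current account — financial account: increase in resident deposits held at foreign banks 281.5, acquisition of a foreign subsidiary by a resident firm (outward FDI) 754.6, sale of domestic government bonds to non-residents 492.4, foreign purchases of domestic corporate bonds 1495.5, borrowing by resident firms from foreign banks 826.6.)

1802.8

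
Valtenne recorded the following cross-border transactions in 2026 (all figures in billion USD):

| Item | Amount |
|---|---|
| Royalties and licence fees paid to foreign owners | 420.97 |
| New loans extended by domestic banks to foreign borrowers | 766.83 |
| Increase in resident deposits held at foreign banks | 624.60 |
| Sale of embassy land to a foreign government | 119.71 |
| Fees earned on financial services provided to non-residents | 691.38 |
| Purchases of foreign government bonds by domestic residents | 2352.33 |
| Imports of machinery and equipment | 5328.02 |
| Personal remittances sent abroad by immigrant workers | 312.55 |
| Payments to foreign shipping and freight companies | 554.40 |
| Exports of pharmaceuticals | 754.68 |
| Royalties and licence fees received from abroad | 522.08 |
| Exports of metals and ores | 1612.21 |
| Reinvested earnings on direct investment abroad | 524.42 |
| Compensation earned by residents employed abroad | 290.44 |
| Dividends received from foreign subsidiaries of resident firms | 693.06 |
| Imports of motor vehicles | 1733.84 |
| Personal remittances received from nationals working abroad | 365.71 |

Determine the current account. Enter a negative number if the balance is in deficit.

Goods: 754.68 - 5328.02 - 1733.84 + 1612.21 = -4694.97
Services: 522.08 - 420.97 + 691.38 - 554.40 = 238.09
Primary income: 524.42 + 290.44 + 693.06 = 1507.92
Secondary income: 365.71 - 312.55 = 53.16
Current account = (-4694.97) + 238.09 + 1507.92 + 53.16 = -2895.80
(Excluded from the current account — financial account: new loans extended by domestic banks to foreign borrowers 766.83, increase in resident deposits held at foreign banks 624.60, purchases of foreign government bonds by domestic residents 2352.33; capital account: sale of embassy land to a foreign government 119.71.)

-2895.80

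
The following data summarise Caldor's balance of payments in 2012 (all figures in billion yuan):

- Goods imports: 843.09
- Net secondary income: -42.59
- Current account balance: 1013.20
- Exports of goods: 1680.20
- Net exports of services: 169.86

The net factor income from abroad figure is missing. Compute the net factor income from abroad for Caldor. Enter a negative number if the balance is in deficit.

Current account = goods balance + services balance + net primary income + net secondary income
Sum of the known components = 964.38
Net factor income from abroad = CA - (known components) = 1013.20 - 964.38 = 48.82

48.82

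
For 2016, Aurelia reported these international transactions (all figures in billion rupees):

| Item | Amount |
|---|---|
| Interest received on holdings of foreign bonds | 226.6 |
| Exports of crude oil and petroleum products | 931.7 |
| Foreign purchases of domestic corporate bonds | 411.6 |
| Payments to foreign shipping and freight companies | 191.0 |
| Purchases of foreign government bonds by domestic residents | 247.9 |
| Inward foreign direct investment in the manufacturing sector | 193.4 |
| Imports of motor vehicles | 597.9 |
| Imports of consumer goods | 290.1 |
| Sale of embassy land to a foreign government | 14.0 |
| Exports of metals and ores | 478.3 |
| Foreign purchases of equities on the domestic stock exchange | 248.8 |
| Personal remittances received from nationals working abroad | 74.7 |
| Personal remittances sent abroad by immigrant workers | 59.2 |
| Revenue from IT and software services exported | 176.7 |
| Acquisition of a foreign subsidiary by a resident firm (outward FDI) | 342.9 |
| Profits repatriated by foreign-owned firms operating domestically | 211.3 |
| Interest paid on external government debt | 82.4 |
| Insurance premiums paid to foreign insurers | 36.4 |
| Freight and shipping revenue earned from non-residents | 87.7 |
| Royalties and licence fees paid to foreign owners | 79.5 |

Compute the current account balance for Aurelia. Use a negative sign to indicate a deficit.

Goods: -597.9 - 290.1 + 478.3 + 931.7 = 522.0
Services: -36.4 + 176.7 - 191.0 + 87.7 - 79.5 = -42.5
Primary income: -82.4 + 226.6 - 211.3 = -67.1
Secondary income: -59.2 + 74.7 = 15.5
Current account = 522.0 + (-42.5) + (-67.1) + 15.5 = 427.9
(Excluded from the current account — financial account: foreign purchases of domestic corporate bonds 411.6, purchases of foreign government bonds by domestic residents 247.9, inward foreign direct investment in the manufacturing sector 193.4, foreign purchases of equities on the domestic stock exchange 248.8, acquisition of a foreign subsidiary by a resident firm (outward FDI) 342.9; capital account: sale of embassy land to a foreign government 14.0.)

427.9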